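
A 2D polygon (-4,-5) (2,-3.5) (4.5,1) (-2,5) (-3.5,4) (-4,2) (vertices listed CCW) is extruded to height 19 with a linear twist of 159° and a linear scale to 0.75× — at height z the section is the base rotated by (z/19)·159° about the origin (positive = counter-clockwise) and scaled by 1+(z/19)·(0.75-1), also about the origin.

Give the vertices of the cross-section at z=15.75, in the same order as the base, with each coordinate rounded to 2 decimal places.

Cross-section at z=15.75: (5.07,0.28) (1.01,3.03) (-2.97,2.13) (-1.90,-3.82) (-0.51,-4.18) (0.93,-3.42)

t = z/height = 15.75/19 = 0.828947
s = 1 + (scale-1)·z/height = 1 + (0.75-1)·15.75/19 = 0.792763
θ = twist·z/height = 159°·15.75/19 = 131.8026° = 2.300390 rad
cos θ = -0.666567, sin θ = 0.745445 (intermediates below are computed at full precision and shown rounded to 5 d.p.)
v1: (-4,-5) → rotate → (6.39349,0.35105) → ×s → (5.06853,0.27830) → (5.07,0.28)
v2: (2,-3.5) → rotate → (1.27593,3.82387) → ×s → (1.01151,3.03143) → (1.01,3.03)
v3: (4.5,1) → rotate → (-3.74500,2.68794) → ×s → (-2.96889,2.13090) → (-2.97,2.13)
v4: (-2,5) → rotate → (-2.39409,-4.82372) → ×s → (-1.89795,-3.82407) → (-1.90,-3.82)
v5: (-3.5,4) → rotate → (-0.64880,-5.27533) → ×s → (-0.51434,-4.18208) → (-0.51,-4.18)
v6: (-4,2) → rotate → (1.17538,-4.31491) → ×s → (0.93179,-3.42071) → (0.93,-3.42)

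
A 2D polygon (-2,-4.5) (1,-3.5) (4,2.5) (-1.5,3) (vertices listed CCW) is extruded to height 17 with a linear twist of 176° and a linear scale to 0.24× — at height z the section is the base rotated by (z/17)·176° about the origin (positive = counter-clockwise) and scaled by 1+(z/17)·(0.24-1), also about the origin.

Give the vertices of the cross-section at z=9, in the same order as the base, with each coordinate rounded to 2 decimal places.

Cross-section at z=9: (2.75,-1.04) (2.06,0.71) (-1.62,2.30) (-1.74,-0.99)

t = z/height = 9/17 = 0.529412
s = 1 + (scale-1)·z/height = 1 + (0.24-1)·9/17 = 0.597647
θ = twist·z/height = 176°·9/17 = 93.1765° = 1.626236 rad
cos θ = -0.055411, sin θ = 0.998464 (intermediates below are computed at full precision and shown rounded to 5 d.p.)
v1: (-2,-4.5) → rotate → (4.60391,-1.74758) → ×s → (2.75151,-1.04443) → (2.75,-1.04)
v2: (1,-3.5) → rotate → (3.43921,1.19240) → ×s → (2.05543,0.71264) → (2.06,0.71)
v3: (4,2.5) → rotate → (-2.71780,3.85533) → ×s → (-1.62429,2.30412) → (-1.62,2.30)
v4: (-1.5,3) → rotate → (-2.91227,-1.66393) → ×s → (-1.74051,-0.99444) → (-1.74,-0.99)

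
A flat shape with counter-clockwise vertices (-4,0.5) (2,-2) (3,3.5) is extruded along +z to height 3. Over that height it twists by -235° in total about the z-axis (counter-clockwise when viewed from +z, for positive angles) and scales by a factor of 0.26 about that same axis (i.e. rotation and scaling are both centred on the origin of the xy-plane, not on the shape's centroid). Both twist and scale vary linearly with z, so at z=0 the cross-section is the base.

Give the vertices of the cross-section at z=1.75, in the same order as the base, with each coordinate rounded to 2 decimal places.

Cross-section at z=1.75: (1.86,1.34) (-1.61,0.06) (0.11,-2.62)

t = z/height = 1.75/3 = 0.583333
s = 1 + (scale-1)·z/height = 1 + (0.26-1)·1.75/3 = 0.568333
θ = twist·z/height = -235°·1.75/3 = -137.0833° = -2.392556 rad
cos θ = -0.732345, sin θ = -0.680934 (intermediates below are computed at full precision and shown rounded to 5 d.p.)
v1: (-4,0.5) → rotate → (3.26985,2.35756) → ×s → (1.85836,1.33988) → (1.86,1.34)
v2: (2,-2) → rotate → (-2.82656,0.10282) → ×s → (-1.60643,0.05844) → (-1.61,0.06)
v3: (3,3.5) → rotate → (0.18623,-4.60601) → ×s → (0.10584,-2.61775) → (0.11,-2.62)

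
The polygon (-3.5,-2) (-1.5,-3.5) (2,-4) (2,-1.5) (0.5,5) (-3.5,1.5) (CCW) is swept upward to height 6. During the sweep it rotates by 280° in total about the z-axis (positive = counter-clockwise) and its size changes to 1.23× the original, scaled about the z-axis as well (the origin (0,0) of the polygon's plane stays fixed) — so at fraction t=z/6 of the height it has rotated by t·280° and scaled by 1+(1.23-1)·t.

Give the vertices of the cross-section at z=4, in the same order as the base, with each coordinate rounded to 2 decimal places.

t = z/height = 4/6 = 0.666667
s = 1 + (scale-1)·z/height = 1 + (1.23-1)·4/6 = 1.153333
θ = twist·z/height = 280°·4/6 = 186.6667° = 3.257948 rad
cos θ = -0.993238, sin θ = -0.116093 (intermediates below are computed at full precision and shown rounded to 5 d.p.)
v1: (-3.5,-2) → rotate → (3.24415,2.39280) → ×s → (3.74158,2.75970) → (3.74,2.76)
v2: (-1.5,-3.5) → rotate → (1.08353,3.65047) → ×s → (1.24967,4.21021) → (1.25,4.21)
v3: (2,-4) → rotate → (-2.45085,3.74077) → ×s → (-2.82665,4.31435) → (-2.83,4.31)
v4: (2,-1.5) → rotate → (-2.16062,1.25767) → ×s → (-2.49191,1.45051) → (-2.49,1.45)
v5: (0.5,5) → rotate → (0.08385,-5.02424) → ×s → (0.09670,-5.79462) → (0.10,-5.79)
v6: (-3.5,1.5) → rotate → (3.65047,-1.08353) → ×s → (4.21021,-1.24967) → (4.21,-1.25)

Cross-section at z=4: (3.74,2.76) (1.25,4.21) (-2.83,4.31) (-2.49,1.45) (0.10,-5.79) (4.21,-1.25)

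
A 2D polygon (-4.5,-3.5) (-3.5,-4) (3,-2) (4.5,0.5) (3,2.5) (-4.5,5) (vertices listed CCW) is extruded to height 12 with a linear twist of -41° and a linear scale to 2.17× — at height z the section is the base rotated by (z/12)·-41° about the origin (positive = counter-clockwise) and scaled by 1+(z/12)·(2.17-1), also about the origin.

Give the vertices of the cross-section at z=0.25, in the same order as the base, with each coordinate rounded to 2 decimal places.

Cross-section at z=0.25: (-4.66,-3.52) (-3.65,-4.04) (3.04,-2.09) (4.62,0.44) (3.11,2.51) (-4.53,5.19)

t = z/height = 0.25/12 = 0.0208333
s = 1 + (scale-1)·z/height = 1 + (2.17-1)·0.25/12 = 1.024375
θ = twist·z/height = -41°·0.25/12 = -0.8542° = -0.014908 rad
cos θ = 0.999889, sin θ = -0.014907 (intermediates below are computed at full precision and shown rounded to 5 d.p.)
v1: (-4.5,-3.5) → rotate → (-4.55168,-3.43253) → ×s → (-4.66262,-3.51620) → (-4.66,-3.52)
v2: (-3.5,-4) → rotate → (-3.55924,-3.94738) → ×s → (-3.64600,-4.04360) → (-3.65,-4.04)
v3: (3,-2) → rotate → (2.96985,-2.04450) → ×s → (3.04224,-2.09433) → (3.04,-2.09)
v4: (4.5,0.5) → rotate → (4.50695,0.43286) → ×s → (4.61681,0.44341) → (4.62,0.44)
v5: (3,2.5) → rotate → (3.03694,2.45500) → ×s → (3.11096,2.51484) → (3.11,2.51)
v6: (-4.5,5) → rotate → (-4.42496,5.06653) → ×s → (-4.53282,5.19002) → (-4.53,5.19)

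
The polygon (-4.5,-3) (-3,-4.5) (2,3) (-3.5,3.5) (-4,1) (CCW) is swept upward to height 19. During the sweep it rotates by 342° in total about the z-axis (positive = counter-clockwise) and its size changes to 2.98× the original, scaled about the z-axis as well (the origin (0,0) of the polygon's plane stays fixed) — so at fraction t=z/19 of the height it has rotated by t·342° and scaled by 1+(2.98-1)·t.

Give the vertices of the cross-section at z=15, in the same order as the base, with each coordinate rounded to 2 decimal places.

Cross-section at z=15: (-7.69,11.53) (-11.53,7.69) (7.69,-5.13) (8.97,8.97) (2.56,10.25)

t = z/height = 15/19 = 0.789474
s = 1 + (scale-1)·z/height = 1 + (2.98-1)·15/19 = 2.563158
θ = twist·z/height = 342°·15/19 = 270.0000° = 4.712389 rad
cos θ = 0.000000, sin θ = -1.000000 (intermediates below are computed at full precision and shown rounded to 5 d.p.)
v1: (-4.5,-3) → rotate → (-3.00000,4.50000) → ×s → (-7.68947,11.53421) → (-7.69,11.53)
v2: (-3,-4.5) → rotate → (-4.50000,3.00000) → ×s → (-11.53421,7.68947) → (-11.53,7.69)
v3: (2,3) → rotate → (3.00000,-2.00000) → ×s → (7.68947,-5.12632) → (7.69,-5.13)
v4: (-3.5,3.5) → rotate → (3.50000,3.50000) → ×s → (8.97105,8.97105) → (8.97,8.97)
v5: (-4,1) → rotate → (1.00000,4.00000) → ×s → (2.56316,10.25263) → (2.56,10.25)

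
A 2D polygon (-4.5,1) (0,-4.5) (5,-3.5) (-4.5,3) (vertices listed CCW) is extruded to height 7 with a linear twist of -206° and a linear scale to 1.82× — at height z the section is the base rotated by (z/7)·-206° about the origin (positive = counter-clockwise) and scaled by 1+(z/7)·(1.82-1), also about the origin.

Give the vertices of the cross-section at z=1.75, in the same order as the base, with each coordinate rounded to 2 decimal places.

Cross-section at z=1.75: (-2.43,4.99) (-4.24,-3.38) (0.45,-7.34) (-0.55,6.49)

t = z/height = 1.75/7 = 0.25
s = 1 + (scale-1)·z/height = 1 + (1.82-1)·1.75/7 = 1.205000
θ = twist·z/height = -206°·1.75/7 = -51.5000° = -0.898845 rad
cos θ = 0.622515, sin θ = -0.782608 (intermediates below are computed at full precision and shown rounded to 5 d.p.)
v1: (-4.5,1) → rotate → (-2.01871,4.14425) → ×s → (-2.43254,4.99382) → (-2.43,4.99)
v2: (0,-4.5) → rotate → (-3.52174,-2.80132) → ×s → (-4.24369,-3.37559) → (-4.24,-3.38)
v3: (5,-3.5) → rotate → (0.37344,-6.09184) → ×s → (0.45000,-7.34067) → (0.45,-7.34)
v4: (-4.5,3) → rotate → (-0.45349,5.38928) → ×s → (-0.54646,6.49408) → (-0.55,6.49)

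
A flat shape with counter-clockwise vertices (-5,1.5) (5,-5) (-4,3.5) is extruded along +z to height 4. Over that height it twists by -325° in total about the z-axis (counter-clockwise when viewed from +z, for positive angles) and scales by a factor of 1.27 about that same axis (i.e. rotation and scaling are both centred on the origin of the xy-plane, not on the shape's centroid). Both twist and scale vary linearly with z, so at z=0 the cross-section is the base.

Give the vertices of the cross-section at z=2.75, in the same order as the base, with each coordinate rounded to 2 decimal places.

t = z/height = 2.75/4 = 0.6875
s = 1 + (scale-1)·z/height = 1 + (1.27-1)·2.75/4 = 1.185625
θ = twist·z/height = -325°·2.75/4 = -223.4375° = -3.899720 rad
cos θ = -0.726125, sin θ = 0.687563 (intermediates below are computed at full precision and shown rounded to 5 d.p.)
v1: (-5,1.5) → rotate → (2.59928,-4.52700) → ×s → (3.08177,-5.36733) → (3.08,-5.37)
v2: (5,-5) → rotate → (-0.19281,7.06844) → ×s → (-0.22860,8.38052) → (-0.23,8.38)
v3: (-4,3.5) → rotate → (0.49803,-5.29169) → ×s → (0.59048,-6.27396) → (0.59,-6.27)

Cross-section at z=2.75: (3.08,-5.37) (-0.23,8.38) (0.59,-6.27)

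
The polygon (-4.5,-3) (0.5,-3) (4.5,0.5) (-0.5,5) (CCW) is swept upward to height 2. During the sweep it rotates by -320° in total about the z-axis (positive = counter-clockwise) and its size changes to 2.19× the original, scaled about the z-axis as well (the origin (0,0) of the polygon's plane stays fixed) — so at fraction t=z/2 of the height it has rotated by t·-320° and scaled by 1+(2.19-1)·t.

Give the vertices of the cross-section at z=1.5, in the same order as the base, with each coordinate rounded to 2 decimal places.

t = z/height = 1.5/2 = 0.75
s = 1 + (scale-1)·z/height = 1 + (2.19-1)·1.5/2 = 1.892500
θ = twist·z/height = -320°·1.5/2 = -240.0000° = -4.188790 rad
cos θ = -0.500000, sin θ = 0.866025 (intermediates below are computed at full precision and shown rounded to 5 d.p.)
v1: (-4.5,-3) → rotate → (4.84808,-2.39711) → ×s → (9.17498,-4.53654) → (9.17,-4.54)
v2: (0.5,-3) → rotate → (2.34808,1.93301) → ×s → (4.44373,3.65823) → (4.44,3.66)
v3: (4.5,0.5) → rotate → (-2.68301,3.64711) → ×s → (-5.07760,6.90216) → (-5.08,6.90)
v4: (-0.5,5) → rotate → (-4.08013,-2.93301) → ×s → (-7.72164,-5.55073) → (-7.72,-5.55)

Cross-section at z=1.5: (9.17,-4.54) (4.44,3.66) (-5.08,6.90) (-7.72,-5.55)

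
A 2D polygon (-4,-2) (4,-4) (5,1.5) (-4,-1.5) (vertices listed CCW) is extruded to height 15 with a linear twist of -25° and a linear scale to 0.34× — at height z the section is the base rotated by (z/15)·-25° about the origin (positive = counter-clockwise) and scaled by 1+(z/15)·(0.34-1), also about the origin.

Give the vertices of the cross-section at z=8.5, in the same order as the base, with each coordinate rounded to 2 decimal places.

t = z/height = 8.5/15 = 0.566667
s = 1 + (scale-1)·z/height = 1 + (0.34-1)·8.5/15 = 0.626000
θ = twist·z/height = -25°·8.5/15 = -14.1667° = -0.247255 rad
cos θ = 0.969588, sin θ = -0.244743 (intermediates below are computed at full precision and shown rounded to 5 d.p.)
v1: (-4,-2) → rotate → (-4.36784,-0.96020) → ×s → (-2.73427,-0.60109) → (-2.73,-0.60)
v2: (4,-4) → rotate → (2.89938,-4.85732) → ×s → (1.81501,-3.04069) → (1.82,-3.04)
v3: (5,1.5) → rotate → (5.21505,0.23067) → ×s → (3.26462,0.14440) → (3.26,0.14)
v4: (-4,-1.5) → rotate → (-4.24547,-0.47541) → ×s → (-2.65766,-0.29761) → (-2.66,-0.30)

Cross-section at z=8.5: (-2.73,-0.60) (1.82,-3.04) (3.26,0.14) (-2.66,-0.30)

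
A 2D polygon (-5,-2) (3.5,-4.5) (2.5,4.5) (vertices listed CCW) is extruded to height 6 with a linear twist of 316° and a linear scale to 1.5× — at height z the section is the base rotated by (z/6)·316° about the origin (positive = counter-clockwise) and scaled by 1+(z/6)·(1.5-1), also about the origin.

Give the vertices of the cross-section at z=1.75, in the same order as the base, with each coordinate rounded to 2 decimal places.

t = z/height = 1.75/6 = 0.291667
s = 1 + (scale-1)·z/height = 1 + (1.5-1)·1.75/6 = 1.145833
θ = twist·z/height = 316°·1.75/6 = 92.1667° = 1.608612 rad
cos θ = -0.037806, sin θ = 0.999285 (intermediates below are computed at full precision and shown rounded to 5 d.p.)
v1: (-5,-2) → rotate → (2.18760,-4.92081) → ×s → (2.50663,-5.63843) → (2.51,-5.64)
v2: (3.5,-4.5) → rotate → (4.36446,3.66763) → ×s → (5.00094,4.20249) → (5.00,4.20)
v3: (2.5,4.5) → rotate → (-4.59130,2.32808) → ×s → (-5.26086,2.66760) → (-5.26,2.67)

Cross-section at z=1.75: (2.51,-5.64) (5.00,4.20) (-5.26,2.67)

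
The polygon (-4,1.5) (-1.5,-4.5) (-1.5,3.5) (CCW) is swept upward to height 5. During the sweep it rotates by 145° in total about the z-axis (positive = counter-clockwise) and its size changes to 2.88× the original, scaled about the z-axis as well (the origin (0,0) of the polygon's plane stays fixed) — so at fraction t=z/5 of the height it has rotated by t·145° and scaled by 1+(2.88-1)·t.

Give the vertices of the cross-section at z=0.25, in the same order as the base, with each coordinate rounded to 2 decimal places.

Cross-section at z=0.25: (-4.55,1.08) (-1.01,-5.09) (-2.11,3.59)

t = z/height = 0.25/5 = 0.05
s = 1 + (scale-1)·z/height = 1 + (2.88-1)·0.25/5 = 1.094000
θ = twist·z/height = 145°·0.25/5 = 7.2500° = 0.126536 rad
cos θ = 0.992005, sin θ = 0.126199 (intermediates below are computed at full precision and shown rounded to 5 d.p.)
v1: (-4,1.5) → rotate → (-4.15732,0.98321) → ×s → (-4.54811,1.07563) → (-4.55,1.08)
v2: (-1.5,-4.5) → rotate → (-0.92011,-4.65332) → ×s → (-1.00660,-5.09073) → (-1.01,-5.09)
v3: (-1.5,3.5) → rotate → (-1.92970,3.28272) → ×s → (-2.11110,3.59129) → (-2.11,3.59)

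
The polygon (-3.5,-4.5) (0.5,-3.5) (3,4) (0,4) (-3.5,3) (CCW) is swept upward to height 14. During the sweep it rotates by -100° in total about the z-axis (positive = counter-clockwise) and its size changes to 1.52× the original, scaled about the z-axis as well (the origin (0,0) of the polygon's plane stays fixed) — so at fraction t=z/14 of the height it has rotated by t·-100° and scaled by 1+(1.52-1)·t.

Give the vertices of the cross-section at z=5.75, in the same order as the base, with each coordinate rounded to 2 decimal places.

t = z/height = 5.75/14 = 0.410714
s = 1 + (scale-1)·z/height = 1 + (1.52-1)·5.75/14 = 1.213571
θ = twist·z/height = -100°·5.75/14 = -41.0714° = -0.716832 rad
cos θ = 0.753891, sin θ = -0.656999 (intermediates below are computed at full precision and shown rounded to 5 d.p.)
v1: (-3.5,-4.5) → rotate → (-5.59512,-1.09301) → ×s → (-6.79007,-1.32645) → (-6.79,-1.33)
v2: (0.5,-3.5) → rotate → (-1.92255,-2.96712) → ×s → (-2.33315,-3.60081) → (-2.33,-3.60)
v3: (3,4) → rotate → (4.88967,1.04457) → ×s → (5.93396,1.26766) → (5.93,1.27)
v4: (0,4) → rotate → (2.62800,3.01556) → ×s → (3.18926,3.65960) → (3.19,3.66)
v5: (-3.5,3) → rotate → (-0.66762,4.56117) → ×s → (-0.81021,5.53531) → (-0.81,5.54)

Cross-section at z=5.75: (-6.79,-1.33) (-2.33,-3.60) (5.93,1.27) (3.19,3.66) (-0.81,5.54)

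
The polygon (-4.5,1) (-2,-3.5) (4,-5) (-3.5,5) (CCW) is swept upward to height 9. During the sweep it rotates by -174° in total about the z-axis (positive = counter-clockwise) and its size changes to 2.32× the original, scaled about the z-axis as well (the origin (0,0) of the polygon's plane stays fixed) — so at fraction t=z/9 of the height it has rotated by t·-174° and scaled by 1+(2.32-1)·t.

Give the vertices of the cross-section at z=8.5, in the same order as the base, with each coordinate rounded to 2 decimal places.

Cross-section at z=8.5: (10.34,0.57) (2.20,8.78) (-11.69,8.39) (10.60,-8.69)

t = z/height = 8.5/9 = 0.944444
s = 1 + (scale-1)·z/height = 1 + (2.32-1)·8.5/9 = 2.246667
θ = twist·z/height = -174°·8.5/9 = -164.3333° = -2.868158 rad
cos θ = -0.962849, sin θ = -0.270040 (intermediates below are computed at full precision and shown rounded to 5 d.p.)
v1: (-4.5,1) → rotate → (4.60286,0.25233) → ×s → (10.34109,0.56691) → (10.34,0.57)
v2: (-2,-3.5) → rotate → (0.98056,3.91005) → ×s → (2.20298,8.78458) → (2.20,8.78)
v3: (4,-5) → rotate → (-5.20160,3.73408) → ×s → (-11.68626,8.38924) → (-11.69,8.39)
v4: (-3.5,5) → rotate → (4.72017,-3.86910) → ×s → (10.60466,-8.69259) → (10.60,-8.69)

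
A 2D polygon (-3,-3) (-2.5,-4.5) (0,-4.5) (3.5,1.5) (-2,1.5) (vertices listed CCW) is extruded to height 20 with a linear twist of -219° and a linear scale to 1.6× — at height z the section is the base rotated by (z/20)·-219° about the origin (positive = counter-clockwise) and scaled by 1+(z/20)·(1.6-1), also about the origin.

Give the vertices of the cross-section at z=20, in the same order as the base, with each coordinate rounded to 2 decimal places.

t = z/height = 20/20 = 1
s = 1 + (scale-1)·z/height = 1 + (1.6-1)·20/20 = 1.600000
θ = twist·z/height = -219°·20/20 = -219.0000° = -3.822271 rad
cos θ = -0.777146, sin θ = 0.629320 (intermediates below are computed at full precision and shown rounded to 5 d.p.)
v1: (-3,-3) → rotate → (4.21940,0.44348) → ×s → (6.75104,0.70956) → (6.75,0.71)
v2: (-2.5,-4.5) → rotate → (4.77481,1.92386) → ×s → (7.63969,3.07817) → (7.64,3.08)
v3: (0,-4.5) → rotate → (2.83194,3.49716) → ×s → (4.53111,5.59545) → (4.53,5.60)
v4: (3.5,1.5) → rotate → (-3.66399,1.03690) → ×s → (-5.86239,1.65904) → (-5.86,1.66)
v5: (-2,1.5) → rotate → (0.61031,-2.42436) → ×s → (0.97650,-3.87898) → (0.98,-3.88)

Cross-section at z=20: (6.75,0.71) (7.64,3.08) (4.53,5.60) (-5.86,1.66) (0.98,-3.88)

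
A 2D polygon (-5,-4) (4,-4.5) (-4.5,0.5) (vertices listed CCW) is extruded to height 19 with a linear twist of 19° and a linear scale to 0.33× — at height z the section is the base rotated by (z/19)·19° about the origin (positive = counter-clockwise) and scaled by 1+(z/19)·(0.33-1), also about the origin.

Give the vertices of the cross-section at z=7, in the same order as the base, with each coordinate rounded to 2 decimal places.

Cross-section at z=7: (-3.37,-3.45) (3.40,-3.00) (-3.41,-0.04)

t = z/height = 7/19 = 0.368421
s = 1 + (scale-1)·z/height = 1 + (0.33-1)·7/19 = 0.753158
θ = twist·z/height = 19°·7/19 = 7.0000° = 0.122173 rad
cos θ = 0.992546, sin θ = 0.121869 (intermediates below are computed at full precision and shown rounded to 5 d.p.)
v1: (-5,-4) → rotate → (-4.47525,-4.57953) → ×s → (-3.37057,-3.44911) → (-3.37,-3.45)
v2: (4,-4.5) → rotate → (4.51860,-3.97898) → ×s → (3.40322,-2.99680) → (3.40,-3.00)
v3: (-4.5,0.5) → rotate → (-4.52739,-0.05214) → ×s → (-3.40984,-0.03927) → (-3.41,-0.04)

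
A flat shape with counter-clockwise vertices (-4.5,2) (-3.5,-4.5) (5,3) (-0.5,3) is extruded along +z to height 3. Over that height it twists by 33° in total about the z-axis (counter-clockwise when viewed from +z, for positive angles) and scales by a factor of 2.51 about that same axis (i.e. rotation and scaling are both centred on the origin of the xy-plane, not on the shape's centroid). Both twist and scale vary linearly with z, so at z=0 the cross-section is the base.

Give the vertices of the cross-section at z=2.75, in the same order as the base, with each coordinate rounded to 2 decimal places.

Cross-section at z=2.75: (-11.67,-1.29) (-1.80,-13.47) (6.69,12.18) (-4.63,5.58)

t = z/height = 2.75/3 = 0.916667
s = 1 + (scale-1)·z/height = 1 + (2.51-1)·2.75/3 = 2.384167
θ = twist·z/height = 33°·2.75/3 = 30.2500° = 0.527962 rad
cos θ = 0.863836, sin θ = 0.503774 (intermediates below are computed at full precision and shown rounded to 5 d.p.)
v1: (-4.5,2) → rotate → (-4.89481,-0.53931) → ×s → (-11.67004,-1.28581) → (-11.67,-1.29)
v2: (-3.5,-4.5) → rotate → (-0.75644,-5.65047) → ×s → (-1.80348,-13.47166) → (-1.80,-13.47)
v3: (5,3) → rotate → (2.80786,5.11038) → ×s → (6.69440,12.18399) → (6.69,12.18)
v4: (-0.5,3) → rotate → (-1.94324,2.33962) → ×s → (-4.63301,5.57804) → (-4.63,5.58)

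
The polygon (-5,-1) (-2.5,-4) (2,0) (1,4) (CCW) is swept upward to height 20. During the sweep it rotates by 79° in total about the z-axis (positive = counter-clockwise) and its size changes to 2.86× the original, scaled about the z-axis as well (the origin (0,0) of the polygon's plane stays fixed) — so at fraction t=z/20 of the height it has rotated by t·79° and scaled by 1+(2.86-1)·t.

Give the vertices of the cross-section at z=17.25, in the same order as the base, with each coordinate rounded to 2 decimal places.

Cross-section at z=17.25: (-2.43,-13.05) (7.24,-9.92) (1.94,4.83) (-8.70,6.30)

t = z/height = 17.25/20 = 0.8625
s = 1 + (scale-1)·z/height = 1 + (2.86-1)·17.25/20 = 2.604250
θ = twist·z/height = 79°·17.25/20 = 68.1375° = 1.189224 rad
cos θ = 0.372380, sin θ = 0.928080 (intermediates below are computed at full precision and shown rounded to 5 d.p.)
v1: (-5,-1) → rotate → (-0.93382,-5.01278) → ×s → (-2.43191,-13.05454) → (-2.43,-13.05)
v2: (-2.5,-4) → rotate → (2.78137,-3.80972) → ×s → (7.24338,-9.92147) → (7.24,-9.92)
v3: (2,0) → rotate → (0.74476,1.85616) → ×s → (1.93954,4.83391) → (1.94,4.83)
v4: (1,4) → rotate → (-3.33994,2.41760) → ×s → (-8.69804,6.29604) → (-8.70,6.30)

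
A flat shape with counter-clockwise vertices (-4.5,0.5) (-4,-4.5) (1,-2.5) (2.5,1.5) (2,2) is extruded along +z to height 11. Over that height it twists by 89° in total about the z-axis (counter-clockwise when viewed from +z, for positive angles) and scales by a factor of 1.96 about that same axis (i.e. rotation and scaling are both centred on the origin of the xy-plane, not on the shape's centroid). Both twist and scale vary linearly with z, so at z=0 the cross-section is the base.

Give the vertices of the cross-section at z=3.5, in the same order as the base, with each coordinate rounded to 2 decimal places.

t = z/height = 3.5/11 = 0.318182
s = 1 + (scale-1)·z/height = 1 + (1.96-1)·3.5/11 = 1.305455
θ = twist·z/height = 89°·3.5/11 = 28.3182° = 0.494246 rad
cos θ = 0.880327, sin θ = 0.474368 (intermediates below are computed at full precision and shown rounded to 5 d.p.)
v1: (-4.5,0.5) → rotate → (-4.19865,-1.69449) → ×s → (-5.48115,-2.21208) → (-5.48,-2.21)
v2: (-4,-4.5) → rotate → (-1.38665,-5.85894) → ×s → (-1.81021,-7.64858) → (-1.81,-7.65)
v3: (1,-2.5) → rotate → (2.06625,-1.72645) → ×s → (2.69739,-2.25380) → (2.70,-2.25)
v4: (2.5,1.5) → rotate → (1.48927,2.50641) → ×s → (1.94417,3.27200) → (1.94,3.27)
v5: (2,2) → rotate → (0.81192,2.70939) → ×s → (1.05992,3.53698) → (1.06,3.54)

Cross-section at z=3.5: (-5.48,-2.21) (-1.81,-7.65) (2.70,-2.25) (1.94,3.27) (1.06,3.54)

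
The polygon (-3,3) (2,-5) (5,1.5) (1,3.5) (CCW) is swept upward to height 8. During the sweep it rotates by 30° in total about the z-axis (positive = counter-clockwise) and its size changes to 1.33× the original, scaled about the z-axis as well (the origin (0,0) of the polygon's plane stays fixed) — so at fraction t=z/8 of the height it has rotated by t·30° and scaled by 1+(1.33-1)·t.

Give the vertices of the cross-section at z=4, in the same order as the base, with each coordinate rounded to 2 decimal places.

Cross-section at z=4: (-4.28,2.47) (3.76,-5.02) (5.17,3.20) (0.07,4.24)

t = z/height = 4/8 = 0.5
s = 1 + (scale-1)·z/height = 1 + (1.33-1)·4/8 = 1.165000
θ = twist·z/height = 30°·4/8 = 15.0000° = 0.261799 rad
cos θ = 0.965926, sin θ = 0.258819 (intermediates below are computed at full precision and shown rounded to 5 d.p.)
v1: (-3,3) → rotate → (-3.67423,2.12132) → ×s → (-4.28048,2.47134) → (-4.28,2.47)
v2: (2,-5) → rotate → (3.22595,-4.31199) → ×s → (3.75823,-5.02347) → (3.76,-5.02)
v3: (5,1.5) → rotate → (4.44140,2.74298) → ×s → (5.17423,3.19558) → (5.17,3.20)
v4: (1,3.5) → rotate → (0.06006,3.63956) → ×s → (0.06997,4.24009) → (0.07,4.24)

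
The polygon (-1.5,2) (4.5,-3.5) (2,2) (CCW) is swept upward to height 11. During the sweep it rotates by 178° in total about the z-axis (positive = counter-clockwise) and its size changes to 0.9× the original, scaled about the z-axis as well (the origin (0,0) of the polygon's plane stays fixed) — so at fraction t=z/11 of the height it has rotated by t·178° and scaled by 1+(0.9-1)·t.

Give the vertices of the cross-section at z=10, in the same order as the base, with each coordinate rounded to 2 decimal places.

t = z/height = 10/11 = 0.909091
s = 1 + (scale-1)·z/height = 1 + (0.9-1)·10/11 = 0.909091
θ = twist·z/height = 178°·10/11 = 161.8182° = 2.824260 rad
cos θ = -0.950071, sin θ = 0.312033 (intermediates below are computed at full precision and shown rounded to 5 d.p.)
v1: (-1.5,2) → rotate → (0.80104,-2.36819) → ×s → (0.72822,-2.15290) → (0.73,-2.15)
v2: (4.5,-3.5) → rotate → (-3.18320,4.72940) → ×s → (-2.89382,4.29945) → (-2.89,4.30)
v3: (2,2) → rotate → (-2.52421,-1.27608) → ×s → (-2.29474,-1.16007) → (-2.29,-1.16)

Cross-section at z=10: (0.73,-2.15) (-2.89,4.30) (-2.29,-1.16)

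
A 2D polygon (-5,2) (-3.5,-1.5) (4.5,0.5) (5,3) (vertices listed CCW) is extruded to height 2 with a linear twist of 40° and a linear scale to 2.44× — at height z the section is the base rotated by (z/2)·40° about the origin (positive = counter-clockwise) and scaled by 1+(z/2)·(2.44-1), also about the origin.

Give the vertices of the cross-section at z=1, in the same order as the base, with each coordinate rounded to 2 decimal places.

Cross-section at z=1: (-9.26,0.29) (-4.77,-4.48) (6.98,3.46) (6.32,7.79)

t = z/height = 1/2 = 0.5
s = 1 + (scale-1)·z/height = 1 + (2.44-1)·1/2 = 1.720000
θ = twist·z/height = 40°·1/2 = 20.0000° = 0.349066 rad
cos θ = 0.939693, sin θ = 0.342020 (intermediates below are computed at full precision and shown rounded to 5 d.p.)
v1: (-5,2) → rotate → (-5.38250,0.16928) → ×s → (-9.25791,0.29117) → (-9.26,0.29)
v2: (-3.5,-1.5) → rotate → (-2.77589,-2.60661) → ×s → (-4.77454,-4.48337) → (-4.77,-4.48)
v3: (4.5,0.5) → rotate → (4.05761,2.00894) → ×s → (6.97908,3.45537) → (6.98,3.46)
v4: (5,3) → rotate → (3.67240,4.52918) → ×s → (6.31653,7.79019) → (6.32,7.79)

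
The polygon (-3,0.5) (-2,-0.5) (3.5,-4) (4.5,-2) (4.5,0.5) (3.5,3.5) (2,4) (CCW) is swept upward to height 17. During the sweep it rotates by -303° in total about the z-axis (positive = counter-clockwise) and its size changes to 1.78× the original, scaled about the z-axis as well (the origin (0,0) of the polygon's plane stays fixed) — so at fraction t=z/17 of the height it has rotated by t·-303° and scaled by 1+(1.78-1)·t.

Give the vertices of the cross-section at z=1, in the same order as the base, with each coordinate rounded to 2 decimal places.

t = z/height = 1/17 = 0.0588235
s = 1 + (scale-1)·z/height = 1 + (1.78-1)·1/17 = 1.045882
θ = twist·z/height = -303°·1/17 = -17.8235° = -0.311079 rad
cos θ = 0.952004, sin θ = -0.306086 (intermediates below are computed at full precision and shown rounded to 5 d.p.)
v1: (-3,0.5) → rotate → (-2.70297,1.39426) → ×s → (-2.82699,1.45823) → (-2.83,1.46)
v2: (-2,-0.5) → rotate → (-2.05705,0.13617) → ×s → (-2.15143,0.14242) → (-2.15,0.14)
v3: (3.5,-4) → rotate → (2.10767,-4.87932) → ×s → (2.20437,-5.10319) → (2.20,-5.10)
v4: (4.5,-2) → rotate → (3.67184,-3.28140) → ×s → (3.84032,-3.43195) → (3.84,-3.43)
v5: (4.5,0.5) → rotate → (4.43706,-0.90139) → ×s → (4.64064,-0.94274) → (4.64,-0.94)
v6: (3.5,3.5) → rotate → (4.40332,2.26071) → ×s → (4.60535,2.36444) → (4.61,2.36)
v7: (2,4) → rotate → (3.12835,3.19584) → ×s → (3.27189,3.34248) → (3.27,3.34)

Cross-section at z=1: (-2.83,1.46) (-2.15,0.14) (2.20,-5.10) (3.84,-3.43) (4.64,-0.94) (4.61,2.36) (3.27,3.34)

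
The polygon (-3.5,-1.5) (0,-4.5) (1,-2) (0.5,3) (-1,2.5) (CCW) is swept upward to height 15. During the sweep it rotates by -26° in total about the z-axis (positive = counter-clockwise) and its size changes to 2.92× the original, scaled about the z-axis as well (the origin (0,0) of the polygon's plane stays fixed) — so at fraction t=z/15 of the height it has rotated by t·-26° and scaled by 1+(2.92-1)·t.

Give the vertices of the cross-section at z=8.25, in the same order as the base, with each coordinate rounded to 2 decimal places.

Cross-section at z=8.25: (-7.73,-1.21) (-2.29,-8.97) (0.98,-4.49) (2.52,5.72) (-0.72,5.49)

t = z/height = 8.25/15 = 0.55
s = 1 + (scale-1)·z/height = 1 + (2.92-1)·8.25/15 = 2.056000
θ = twist·z/height = -26°·8.25/15 = -14.3000° = -0.249582 rad
cos θ = 0.969016, sin θ = -0.246999 (intermediates below are computed at full precision and shown rounded to 5 d.p.)
v1: (-3.5,-1.5) → rotate → (-3.76205,-0.58903) → ×s → (-7.73478,-1.21104) → (-7.73,-1.21)
v2: (0,-4.5) → rotate → (-1.11150,-4.36057) → ×s → (-2.28523,-8.96533) → (-2.29,-8.97)
v3: (1,-2) → rotate → (0.47502,-2.18503) → ×s → (0.97664,-4.49242) → (0.98,-4.49)
v4: (0.5,3) → rotate → (1.22550,2.78355) → ×s → (2.51964,5.72297) → (2.52,5.72)
v5: (-1,2.5) → rotate → (-0.35152,2.66954) → ×s → (-0.72272,5.48857) → (-0.72,5.49)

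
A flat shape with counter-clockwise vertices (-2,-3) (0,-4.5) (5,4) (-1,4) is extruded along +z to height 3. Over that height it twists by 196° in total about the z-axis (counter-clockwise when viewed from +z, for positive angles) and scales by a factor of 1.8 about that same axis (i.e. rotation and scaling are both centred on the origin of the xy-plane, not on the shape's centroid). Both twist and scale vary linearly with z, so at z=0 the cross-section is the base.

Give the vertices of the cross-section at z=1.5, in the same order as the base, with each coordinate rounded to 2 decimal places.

Cross-section at z=1.5: (4.55,-2.19) (6.24,0.88) (-6.52,6.15) (-5.35,-2.17)

t = z/height = 1.5/3 = 0.5
s = 1 + (scale-1)·z/height = 1 + (1.8-1)·1.5/3 = 1.400000
θ = twist·z/height = 196°·1.5/3 = 98.0000° = 1.710423 rad
cos θ = -0.139173, sin θ = 0.990268 (intermediates below are computed at full precision and shown rounded to 5 d.p.)
v1: (-2,-3) → rotate → (3.24915,-1.56302) → ×s → (4.54881,-2.18822) → (4.55,-2.19)
v2: (0,-4.5) → rotate → (4.45621,0.62628) → ×s → (6.23869,0.87679) → (6.24,0.88)
v3: (5,4) → rotate → (-4.65694,4.39465) → ×s → (-6.51971,6.15251) → (-6.52,6.15)
v4: (-1,4) → rotate → (-3.82190,-1.54696) → ×s → (-5.35066,-2.16574) → (-5.35,-2.17)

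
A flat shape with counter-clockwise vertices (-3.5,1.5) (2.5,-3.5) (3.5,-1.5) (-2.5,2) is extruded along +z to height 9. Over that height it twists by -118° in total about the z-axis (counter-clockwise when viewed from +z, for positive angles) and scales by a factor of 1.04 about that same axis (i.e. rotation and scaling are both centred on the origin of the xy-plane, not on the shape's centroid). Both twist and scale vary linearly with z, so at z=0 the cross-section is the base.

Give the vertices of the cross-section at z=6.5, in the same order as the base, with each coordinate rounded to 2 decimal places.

t = z/height = 6.5/9 = 0.722222
s = 1 + (scale-1)·z/height = 1 + (1.04-1)·6.5/9 = 1.028889
θ = twist·z/height = -118°·6.5/9 = -85.2222° = -1.487408 rad
cos θ = 0.083291, sin θ = -0.996525 (intermediates below are computed at full precision and shown rounded to 5 d.p.)
v1: (-3.5,1.5) → rotate → (1.20327,3.61278) → ×s → (1.23803,3.71714) → (1.24,3.72)
v2: (2.5,-3.5) → rotate → (-3.27961,-2.78283) → ×s → (-3.37435,-2.86323) → (-3.37,-2.86)
v3: (3.5,-1.5) → rotate → (-1.20327,-3.61278) → ×s → (-1.23803,-3.71714) → (-1.24,-3.72)
v4: (-2.5,2) → rotate → (1.78482,2.65790) → ×s → (1.83638,2.73468) → (1.84,2.73)

Cross-section at z=6.5: (1.24,3.72) (-3.37,-2.86) (-1.24,-3.72) (1.84,2.73)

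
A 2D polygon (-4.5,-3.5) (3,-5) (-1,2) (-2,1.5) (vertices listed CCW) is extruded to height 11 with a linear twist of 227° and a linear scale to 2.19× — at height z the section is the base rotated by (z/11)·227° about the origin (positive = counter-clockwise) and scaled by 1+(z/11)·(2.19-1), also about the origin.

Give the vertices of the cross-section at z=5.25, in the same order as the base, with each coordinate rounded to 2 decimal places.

Cross-section at z=5.25: (7.43,-4.97) (5.96,6.93) (-2.48,-2.48) (-1.25,-3.72)

t = z/height = 5.25/11 = 0.477273
s = 1 + (scale-1)·z/height = 1 + (2.19-1)·5.25/11 = 1.567955
θ = twist·z/height = 227°·5.25/11 = 108.3409° = 1.890906 rad
cos θ = -0.314670, sin θ = 0.949201 (intermediates below are computed at full precision and shown rounded to 5 d.p.)
v1: (-4.5,-3.5) → rotate → (4.73822,-3.17006) → ×s → (7.42931,-4.97051) → (7.43,-4.97)
v2: (3,-5) → rotate → (3.80199,4.42095) → ×s → (5.96135,6.93186) → (5.96,6.93)
v3: (-1,2) → rotate → (-1.58373,-1.57854) → ×s → (-2.48322,-2.47508) → (-2.48,-2.48)
v4: (-2,1.5) → rotate → (-0.79446,-2.37041) → ×s → (-1.24568,-3.71669) → (-1.25,-3.72)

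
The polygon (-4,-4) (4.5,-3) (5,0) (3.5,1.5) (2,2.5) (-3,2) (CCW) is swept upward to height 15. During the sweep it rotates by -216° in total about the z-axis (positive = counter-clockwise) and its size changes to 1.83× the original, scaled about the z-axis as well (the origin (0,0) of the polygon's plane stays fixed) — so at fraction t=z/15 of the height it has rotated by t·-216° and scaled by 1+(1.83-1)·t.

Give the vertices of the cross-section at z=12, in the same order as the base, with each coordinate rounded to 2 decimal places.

Cross-section at z=12: (5.77,7.44) (-8.05,4.01) (-8.25,-1.04) (-5.47,-3.21) (-2.78,-4.54) (5.37,-2.68)

t = z/height = 12/15 = 0.8
s = 1 + (scale-1)·z/height = 1 + (1.83-1)·12/15 = 1.664000
θ = twist·z/height = -216°·12/15 = -172.8000° = -3.015929 rad
cos θ = -0.992115, sin θ = -0.125333 (intermediates below are computed at full precision and shown rounded to 5 d.p.)
v1: (-4,-4) → rotate → (3.46713,4.46979) → ×s → (5.76930,7.43773) → (5.77,7.44)
v2: (4.5,-3) → rotate → (-4.84052,2.41234) → ×s → (-8.05462,4.01414) → (-8.05,4.01)
v3: (5,0) → rotate → (-4.96057,-0.62667) → ×s → (-8.25439,-1.04277) → (-8.25,-1.04)
v4: (3.5,1.5) → rotate → (-3.28440,-1.92684) → ×s → (-5.46524,-3.20626) → (-5.47,-3.21)
v5: (2,2.5) → rotate → (-1.67090,-2.73095) → ×s → (-2.78037,-4.54431) → (-2.78,-4.54)
v6: (-3,2) → rotate → (3.22701,-1.60823) → ×s → (5.36975,-2.67609) → (5.37,-2.68)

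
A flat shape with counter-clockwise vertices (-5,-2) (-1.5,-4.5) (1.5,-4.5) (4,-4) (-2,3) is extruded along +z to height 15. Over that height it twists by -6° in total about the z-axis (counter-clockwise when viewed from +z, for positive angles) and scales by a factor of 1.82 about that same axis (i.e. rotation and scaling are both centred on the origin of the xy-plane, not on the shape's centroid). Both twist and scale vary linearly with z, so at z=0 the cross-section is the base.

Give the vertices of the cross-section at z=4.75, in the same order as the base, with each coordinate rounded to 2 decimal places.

Cross-section at z=4.75: (-6.38,-2.31) (-2.08,-5.60) (1.70,-5.73) (4.87,-5.20) (-2.39,3.86)

t = z/height = 4.75/15 = 0.316667
s = 1 + (scale-1)·z/height = 1 + (1.82-1)·4.75/15 = 1.259667
θ = twist·z/height = -6°·4.75/15 = -1.9000° = -0.033161 rad
cos θ = 0.999450, sin θ = -0.033155 (intermediates below are computed at full precision and shown rounded to 5 d.p.)
v1: (-5,-2) → rotate → (-5.06356,-1.83312) → ×s → (-6.37840,-2.30913) → (-6.38,-2.31)
v2: (-1.5,-4.5) → rotate → (-1.64837,-4.44779) → ×s → (-2.07640,-5.60274) → (-2.08,-5.60)
v3: (1.5,-4.5) → rotate → (1.34998,-4.54726) → ×s → (1.70052,-5.72803) → (1.70,-5.73)
v4: (4,-4) → rotate → (3.86518,-4.13042) → ×s → (4.86884,-5.20295) → (4.87,-5.20)
v5: (-2,3) → rotate → (-1.89943,3.06466) → ×s → (-2.39265,3.86045) → (-2.39,3.86)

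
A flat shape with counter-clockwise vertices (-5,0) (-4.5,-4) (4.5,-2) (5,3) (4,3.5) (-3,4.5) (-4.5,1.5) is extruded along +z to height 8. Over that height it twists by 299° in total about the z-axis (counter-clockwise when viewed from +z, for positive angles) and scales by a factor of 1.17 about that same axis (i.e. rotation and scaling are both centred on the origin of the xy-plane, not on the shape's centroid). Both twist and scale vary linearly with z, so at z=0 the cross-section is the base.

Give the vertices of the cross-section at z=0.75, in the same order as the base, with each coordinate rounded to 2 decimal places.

t = z/height = 0.75/8 = 0.09375
s = 1 + (scale-1)·z/height = 1 + (1.17-1)·0.75/8 = 1.015938
θ = twist·z/height = 299°·0.75/8 = 28.0313° = 0.489238 rad
cos θ = 0.882691, sin θ = 0.469953 (intermediates below are computed at full precision and shown rounded to 5 d.p.)
v1: (-5,0) → rotate → (-4.41346,-2.34977) → ×s → (-4.48380,-2.38721) → (-4.48,-2.39)
v2: (-4.5,-4) → rotate → (-2.09230,-5.64555) → ×s → (-2.12565,-5.73553) → (-2.13,-5.74)
v3: (4.5,-2) → rotate → (4.91202,0.34941) → ×s → (4.99030,0.35497) → (4.99,0.35)
v4: (5,3) → rotate → (3.00360,4.99784) → ×s → (3.05147,5.07749) → (3.05,5.08)
v5: (4,3.5) → rotate → (1.88593,4.96923) → ×s → (1.91599,5.04843) → (1.92,5.05)
v6: (-3,4.5) → rotate → (-4.76286,2.56225) → ×s → (-4.83877,2.60309) → (-4.84,2.60)
v7: (-4.5,1.5) → rotate → (-4.67704,-0.79075) → ×s → (-4.75158,-0.80335) → (-4.75,-0.80)

Cross-section at z=0.75: (-4.48,-2.39) (-2.13,-5.74) (4.99,0.35) (3.05,5.08) (1.92,5.05) (-4.84,2.60) (-4.75,-0.80)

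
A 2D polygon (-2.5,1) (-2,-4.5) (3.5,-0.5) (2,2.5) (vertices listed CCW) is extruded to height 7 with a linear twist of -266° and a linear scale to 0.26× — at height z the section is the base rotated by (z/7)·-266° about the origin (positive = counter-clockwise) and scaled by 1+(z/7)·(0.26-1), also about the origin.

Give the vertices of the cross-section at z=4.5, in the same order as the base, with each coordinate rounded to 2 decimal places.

t = z/height = 4.5/7 = 0.642857
s = 1 + (scale-1)·z/height = 1 + (0.26-1)·4.5/7 = 0.524286
θ = twist·z/height = -266°·4.5/7 = -171.0000° = -2.984513 rad
cos θ = -0.987688, sin θ = -0.156434 (intermediates below are computed at full precision and shown rounded to 5 d.p.)
v1: (-2.5,1) → rotate → (2.62566,-0.59660) → ×s → (1.37659,-0.31279) → (1.38,-0.31)
v2: (-2,-4.5) → rotate → (1.27142,4.75747) → ×s → (0.66659,2.49427) → (0.67,2.49)
v3: (3.5,-0.5) → rotate → (-3.53513,-0.05368) → ×s → (-1.85342,-0.02814) → (-1.85,-0.03)
v4: (2,2.5) → rotate → (-1.58429,-2.78209) → ×s → (-0.83062,-1.45861) → (-0.83,-1.46)

Cross-section at z=4.5: (1.38,-0.31) (0.67,2.49) (-1.85,-0.03) (-0.83,-1.46)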